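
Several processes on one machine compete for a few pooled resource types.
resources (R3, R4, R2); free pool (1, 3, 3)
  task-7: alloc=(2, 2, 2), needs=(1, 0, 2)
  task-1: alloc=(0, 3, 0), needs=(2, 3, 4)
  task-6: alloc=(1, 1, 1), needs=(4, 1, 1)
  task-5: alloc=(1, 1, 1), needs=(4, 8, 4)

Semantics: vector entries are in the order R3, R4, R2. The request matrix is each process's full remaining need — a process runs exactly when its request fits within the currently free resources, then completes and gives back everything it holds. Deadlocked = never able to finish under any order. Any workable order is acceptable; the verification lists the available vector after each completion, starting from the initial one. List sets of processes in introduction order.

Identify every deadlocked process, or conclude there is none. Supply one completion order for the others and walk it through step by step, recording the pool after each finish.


Deadlocked: task-6 and task-5.
Key observation: no order helps: past task-7, task-1, the free pool tops out at (3, 8, 5), below what each blocked process needs in R3.
A valid finishing order for the others: task-7, task-1. Check, step by step:
  pool = (1, 3, 3)
  task-7 needs (1, 0, 2) <= (1, 3, 3) -> finishes; pool += (2, 2, 2) = (3, 5, 5)
  task-1 needs (2, 3, 4) <= (3, 5, 5) -> finishes; pool += (0, 3, 0) = (3, 8, 5)
The blocked processes can never fit:
  task-6 cannot run: need (4, 1, 1) vs free (3, 8, 5) (insufficient R3)
  task-5 cannot run: need (4, 8, 4) vs free (3, 8, 5) (insufficient R3)


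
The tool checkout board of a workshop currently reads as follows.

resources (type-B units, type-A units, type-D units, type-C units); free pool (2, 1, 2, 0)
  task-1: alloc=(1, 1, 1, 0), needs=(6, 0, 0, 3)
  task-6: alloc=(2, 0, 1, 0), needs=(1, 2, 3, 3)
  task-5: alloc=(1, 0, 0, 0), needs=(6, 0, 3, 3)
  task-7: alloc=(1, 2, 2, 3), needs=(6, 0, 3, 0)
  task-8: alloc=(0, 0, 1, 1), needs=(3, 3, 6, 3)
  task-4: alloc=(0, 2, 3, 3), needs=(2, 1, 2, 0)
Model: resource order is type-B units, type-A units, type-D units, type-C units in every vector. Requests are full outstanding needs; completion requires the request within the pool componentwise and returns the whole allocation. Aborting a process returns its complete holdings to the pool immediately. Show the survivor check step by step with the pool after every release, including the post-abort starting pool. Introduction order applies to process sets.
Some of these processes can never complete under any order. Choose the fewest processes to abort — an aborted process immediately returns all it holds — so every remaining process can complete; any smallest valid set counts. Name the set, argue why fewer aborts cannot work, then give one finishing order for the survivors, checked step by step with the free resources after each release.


Minimum abort set: task-5 and task-7.
Key observation: aborting task-5 and task-7 returns (2, 2, 2, 3), and task-1 — hopeless before — runs at step 4 with the returned capacity in the pool.
Minimality, checking each single-abort alternative: task-1 alone leaves task-5 blocked (short on type-B units); task-6 alone leaves task-1 blocked (short on type-B units); task-5 alone leaves task-1 blocked (short on type-B units); task-7 alone leaves task-1 blocked (short on type-B units); task-8 alone leaves task-1 blocked (short on type-B units); task-4 alone leaves task-1 blocked (short on type-B units).
One survivor order: task-4, task-8, task-6, task-1. Verifying each step (post-abort pool first):
  pool = (4, 3, 4, 3)
  task-4 needs (2, 1, 2, 0) <= (4, 3, 4, 3) -> finishes; pool += (0, 2, 3, 3) = (4, 5, 7, 6)
  task-8 needs (3, 3, 6, 3) <= (4, 5, 7, 6) -> finishes; pool += (0, 0, 1, 1) = (4, 5, 8, 7)
  task-6 needs (1, 2, 3, 3) <= (4, 5, 8, 7) -> finishes; pool += (2, 0, 1, 0) = (6, 5, 9, 7)
  task-1 needs (6, 0, 0, 3) <= (6, 5, 9, 7) -> finishes; pool += (1, 1, 1, 0) = (7, 6, 10, 7)


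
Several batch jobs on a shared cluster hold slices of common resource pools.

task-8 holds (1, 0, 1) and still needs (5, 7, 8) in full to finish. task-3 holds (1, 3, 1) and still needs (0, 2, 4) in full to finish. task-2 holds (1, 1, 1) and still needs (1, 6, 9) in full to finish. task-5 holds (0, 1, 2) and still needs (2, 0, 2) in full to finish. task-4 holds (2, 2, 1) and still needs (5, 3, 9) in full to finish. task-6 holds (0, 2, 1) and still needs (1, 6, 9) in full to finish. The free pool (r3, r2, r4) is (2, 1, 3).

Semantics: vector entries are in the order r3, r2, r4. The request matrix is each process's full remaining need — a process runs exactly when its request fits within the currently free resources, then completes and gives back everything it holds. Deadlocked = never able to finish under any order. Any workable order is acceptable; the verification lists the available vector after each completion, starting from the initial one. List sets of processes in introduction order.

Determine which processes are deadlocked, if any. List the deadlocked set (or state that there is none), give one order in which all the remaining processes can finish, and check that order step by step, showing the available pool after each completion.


The deadlocked set is task-8, task-2, task-4 and task-6.
Key observation: the pool after task-5, task-3 is (3, 5, 6); every surviving request exceeds it in r4, so progress ends there.
A valid finishing order for the others: task-5, task-3. Walking it through:
  pool = (2, 1, 3)
  task-5 needs (2, 0, 2) <= (2, 1, 3) -> finishes; pool += (0, 1, 2) = (2, 2, 5)
  task-3 needs (0, 2, 4) <= (2, 2, 5) -> finishes; pool += (1, 3, 1) = (3, 5, 6)
The blocked processes can never fit:
  task-8 still needs (5, 7, 8) but only (3, 5, 6) is free — short on r3, r2 and r4
  task-2 still needs (1, 6, 9) but only (3, 5, 6) is free — short on r2 and r4
  task-4 still needs (5, 3, 9) but only (3, 5, 6) is free — short on r3 and r4
  task-6 still needs (1, 6, 9) but only (3, 5, 6) is free — short on r2 and r4


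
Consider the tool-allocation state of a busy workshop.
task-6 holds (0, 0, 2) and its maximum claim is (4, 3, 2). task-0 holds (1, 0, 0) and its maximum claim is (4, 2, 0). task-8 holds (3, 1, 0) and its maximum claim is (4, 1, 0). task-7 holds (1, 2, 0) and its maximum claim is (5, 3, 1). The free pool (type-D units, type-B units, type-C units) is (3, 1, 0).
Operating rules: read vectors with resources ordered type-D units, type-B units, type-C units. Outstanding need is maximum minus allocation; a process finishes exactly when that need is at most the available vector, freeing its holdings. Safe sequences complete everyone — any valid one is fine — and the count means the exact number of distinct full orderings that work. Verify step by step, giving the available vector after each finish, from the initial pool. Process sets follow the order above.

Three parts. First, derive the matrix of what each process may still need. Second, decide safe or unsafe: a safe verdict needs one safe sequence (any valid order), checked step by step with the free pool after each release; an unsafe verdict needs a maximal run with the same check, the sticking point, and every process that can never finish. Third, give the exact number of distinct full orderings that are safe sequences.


(1) Remaining need (order type-D units, type-B units, type-C units):
  task-6: (4, 3, 0)
  task-0: (3, 2, 0)
  task-8: (1, 0, 0)
  task-7: (4, 1, 1)
(2) The state is UNSAFE.
Key observation: after task-8, task-0 the pool peaks at (7, 2, 0), and each blocked process is short somewhere: task-6 on type-B units; task-7 on type-C units.
A maximal execution: task-8, task-0 — then nothing else fits. Check, step by step:
  pool = (3, 1, 0)
  run task-8 (needs (1, 0, 0), free (3, 1, 0)); after release of (3, 1, 0) the pool is (6, 2, 0)
  run task-0 (needs (3, 2, 0), free (6, 2, 0)); after release of (1, 0, 0) the pool is (7, 2, 0)
  blocked: task-6 wants (4, 3, 0), pool (7, 2, 0) — not enough type-B units
  blocked: task-7 wants (4, 1, 1), pool (7, 2, 0) — not enough type-C units
Never able to finish: task-6 and task-7.
(3) Precisely 0 of the possible complete orderings are safe sequences.


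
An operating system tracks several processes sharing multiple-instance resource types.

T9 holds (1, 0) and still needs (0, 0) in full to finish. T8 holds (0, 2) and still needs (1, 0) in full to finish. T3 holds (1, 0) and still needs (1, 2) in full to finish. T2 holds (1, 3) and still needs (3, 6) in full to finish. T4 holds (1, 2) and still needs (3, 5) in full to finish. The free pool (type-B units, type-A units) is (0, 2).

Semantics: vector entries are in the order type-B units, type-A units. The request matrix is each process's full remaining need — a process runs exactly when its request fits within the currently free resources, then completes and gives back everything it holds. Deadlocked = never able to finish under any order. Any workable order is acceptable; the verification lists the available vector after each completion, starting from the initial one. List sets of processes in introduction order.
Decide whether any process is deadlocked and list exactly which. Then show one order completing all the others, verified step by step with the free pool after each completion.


Deadlocked set: T2 and T4.
Key observation: after T9, T8, T3 complete, (2, 4) is the best the pool ever gets, yet each leftover process wants more type-B units.
One completion order for the rest: T9, T8, T3. Verifying each step:
  pool = (0, 2)
  T9 needs (0, 0) <= (0, 2) -> finishes; pool += (1, 0) = (1, 2)
  T8 needs (1, 0) <= (1, 2) -> finishes; pool += (0, 2) = (1, 4)
  T3 needs (1, 2) <= (1, 4) -> finishes; pool += (1, 0) = (2, 4)
The blocked processes can never fit:
  T2 still needs (3, 6) but only (2, 4) is free — short on type-B units and type-A units
  T4 still needs (3, 5) but only (2, 4) is free — short on type-B units and type-A units


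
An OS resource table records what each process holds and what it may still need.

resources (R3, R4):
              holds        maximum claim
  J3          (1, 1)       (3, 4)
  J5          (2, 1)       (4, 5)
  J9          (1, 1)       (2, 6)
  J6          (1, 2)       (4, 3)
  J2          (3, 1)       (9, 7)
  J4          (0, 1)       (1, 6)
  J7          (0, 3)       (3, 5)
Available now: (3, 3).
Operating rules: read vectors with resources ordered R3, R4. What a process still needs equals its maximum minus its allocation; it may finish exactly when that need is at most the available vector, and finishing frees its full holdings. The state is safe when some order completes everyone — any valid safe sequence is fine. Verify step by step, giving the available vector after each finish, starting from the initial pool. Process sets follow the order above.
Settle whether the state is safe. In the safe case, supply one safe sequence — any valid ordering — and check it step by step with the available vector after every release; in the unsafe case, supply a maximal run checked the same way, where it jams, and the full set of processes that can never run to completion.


The state is SAFE; one workable sequence: J6, J5, J4, J9, J7, J3, J2.
Key observation: J6 marks the first exact bind of the order: its need (3, 1) fits the free (3, 3) with zero slack on a requested resource.
Check, step by step:
  pool = (3, 3)
  J6: need (3, 1) fits (3, 3); releases (1, 2), pool now (4, 5)
  J5: need (2, 4) fits (4, 5); releases (2, 1), pool now (6, 6)
  J4: need (1, 5) fits (6, 6); releases (0, 1), pool now (6, 7)
  J9: need (1, 5) fits (6, 7); releases (1, 1), pool now (7, 8)
  J7: need (3, 2) fits (7, 8); releases (0, 3), pool now (7, 11)
  J3: need (2, 3) fits (7, 11); releases (1, 1), pool now (8, 12)
  J2: need (6, 6) fits (8, 12); releases (3, 1), pool now (11, 13)


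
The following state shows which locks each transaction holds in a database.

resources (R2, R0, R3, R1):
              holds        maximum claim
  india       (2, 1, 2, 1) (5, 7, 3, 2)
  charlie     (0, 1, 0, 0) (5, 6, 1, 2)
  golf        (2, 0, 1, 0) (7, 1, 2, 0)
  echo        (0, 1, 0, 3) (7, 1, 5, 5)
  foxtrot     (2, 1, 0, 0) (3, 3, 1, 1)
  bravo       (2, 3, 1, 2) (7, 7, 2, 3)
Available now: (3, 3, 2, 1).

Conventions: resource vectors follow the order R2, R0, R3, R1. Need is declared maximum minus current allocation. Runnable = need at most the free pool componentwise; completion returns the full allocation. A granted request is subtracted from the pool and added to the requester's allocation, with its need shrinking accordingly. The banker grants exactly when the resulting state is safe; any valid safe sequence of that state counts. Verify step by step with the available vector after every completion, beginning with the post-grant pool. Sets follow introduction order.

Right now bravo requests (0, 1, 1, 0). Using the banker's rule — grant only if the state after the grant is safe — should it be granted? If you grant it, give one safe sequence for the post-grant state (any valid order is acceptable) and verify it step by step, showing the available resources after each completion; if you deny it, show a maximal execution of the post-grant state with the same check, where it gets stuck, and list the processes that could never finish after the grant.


GRANT — the state after the grant stays safe, e.g. via foxtrot, bravo, india, golf, echo, charlie.
Key observation: (3, 2, 1, 1) free after granting still covers foxtrot first, and each release covers the next.
Step-by-step check of the post-grant state:
  pool = (3, 2, 1, 1)
  foxtrot needs (1, 2, 1, 1) <= (3, 2, 1, 1) -> finishes; pool += (2, 1, 0, 0) = (5, 3, 1, 1)
  bravo needs (5, 3, 0, 1) <= (5, 3, 1, 1) -> finishes; pool += (2, 4, 2, 2) = (7, 7, 3, 3)
  india needs (3, 6, 1, 1) <= (7, 7, 3, 3) -> finishes; pool += (2, 1, 2, 1) = (9, 8, 5, 4)
  golf needs (5, 1, 1, 0) <= (9, 8, 5, 4) -> finishes; pool += (2, 0, 1, 0) = (11, 8, 6, 4)
  echo needs (7, 0, 5, 2) <= (11, 8, 6, 4) -> finishes; pool += (0, 1, 0, 3) = (11, 9, 6, 7)
  charlie needs (5, 5, 1, 2) <= (11, 9, 6, 7) -> finishes; pool += (0, 1, 0, 0) = (11, 10, 6, 7)


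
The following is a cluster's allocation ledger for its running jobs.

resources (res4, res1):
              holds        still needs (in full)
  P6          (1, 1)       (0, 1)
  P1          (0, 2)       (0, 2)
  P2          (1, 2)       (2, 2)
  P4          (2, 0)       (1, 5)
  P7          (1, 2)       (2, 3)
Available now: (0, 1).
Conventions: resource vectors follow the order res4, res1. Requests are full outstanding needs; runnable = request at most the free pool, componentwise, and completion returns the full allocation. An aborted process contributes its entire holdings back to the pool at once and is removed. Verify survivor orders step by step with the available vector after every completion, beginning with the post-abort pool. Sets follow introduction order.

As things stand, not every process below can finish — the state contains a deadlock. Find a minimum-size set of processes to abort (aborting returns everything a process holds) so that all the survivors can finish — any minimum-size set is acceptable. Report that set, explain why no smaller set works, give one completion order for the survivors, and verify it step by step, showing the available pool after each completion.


Abort P2.
Key observation: the deadlocked P7 becomes finishable only because P2 released (1, 2); it completes at step 3 below.
Why nothing smaller works: aborting no one leaves the state deadlocked as given.
The survivors complete as P6, P1, P7, P4. Step-by-step check (starting from the post-abort pool):
  pool = (1, 3)
  run P6 (needs (0, 1), free (1, 3)); after release of (1, 1) the pool is (2, 4)
  run P1 (needs (0, 2), free (2, 4)); after release of (0, 2) the pool is (2, 6)
  run P7 (needs (2, 3), free (2, 6)); after release of (1, 2) the pool is (3, 8)
  run P4 (needs (1, 5), free (3, 8)); after release of (2, 0) the pool is (5, 8)


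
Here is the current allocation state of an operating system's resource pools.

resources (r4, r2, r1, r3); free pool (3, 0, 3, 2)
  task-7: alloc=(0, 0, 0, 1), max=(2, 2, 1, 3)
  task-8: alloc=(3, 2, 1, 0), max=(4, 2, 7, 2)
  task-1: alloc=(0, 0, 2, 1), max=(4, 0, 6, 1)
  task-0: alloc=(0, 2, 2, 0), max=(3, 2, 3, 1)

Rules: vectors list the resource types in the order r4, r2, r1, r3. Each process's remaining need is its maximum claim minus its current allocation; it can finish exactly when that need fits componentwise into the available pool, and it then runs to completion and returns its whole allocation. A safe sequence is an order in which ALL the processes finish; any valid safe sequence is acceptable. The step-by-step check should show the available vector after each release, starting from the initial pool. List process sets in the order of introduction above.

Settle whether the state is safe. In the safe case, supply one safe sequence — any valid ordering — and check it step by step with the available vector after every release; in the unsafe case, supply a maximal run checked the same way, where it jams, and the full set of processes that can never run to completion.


UNSAFE.
Key observation: after task-0, task-7 the pool peaks at (3, 2, 5, 3), and each blocked process is short somewhere: task-8 on r1; task-1 on r4.
A maximal execution: task-0, task-7 — then nothing else fits. Verifying each step:
  pool = (3, 0, 3, 2)
  run task-0 (needs (3, 0, 1, 1), free (3, 0, 3, 2)); after release of (0, 2, 2, 0) the pool is (3, 2, 5, 2)
  run task-7 (needs (2, 2, 1, 2), free (3, 2, 5, 2)); after release of (0, 0, 0, 1) the pool is (3, 2, 5, 3)
  task-8 cannot run: need (1, 0, 6, 2) vs free (3, 2, 5, 3) (insufficient r1)
  task-1 cannot run: need (4, 0, 4, 0) vs free (3, 2, 5, 3) (insufficient r4)
Never able to finish: task-8 and task-1.


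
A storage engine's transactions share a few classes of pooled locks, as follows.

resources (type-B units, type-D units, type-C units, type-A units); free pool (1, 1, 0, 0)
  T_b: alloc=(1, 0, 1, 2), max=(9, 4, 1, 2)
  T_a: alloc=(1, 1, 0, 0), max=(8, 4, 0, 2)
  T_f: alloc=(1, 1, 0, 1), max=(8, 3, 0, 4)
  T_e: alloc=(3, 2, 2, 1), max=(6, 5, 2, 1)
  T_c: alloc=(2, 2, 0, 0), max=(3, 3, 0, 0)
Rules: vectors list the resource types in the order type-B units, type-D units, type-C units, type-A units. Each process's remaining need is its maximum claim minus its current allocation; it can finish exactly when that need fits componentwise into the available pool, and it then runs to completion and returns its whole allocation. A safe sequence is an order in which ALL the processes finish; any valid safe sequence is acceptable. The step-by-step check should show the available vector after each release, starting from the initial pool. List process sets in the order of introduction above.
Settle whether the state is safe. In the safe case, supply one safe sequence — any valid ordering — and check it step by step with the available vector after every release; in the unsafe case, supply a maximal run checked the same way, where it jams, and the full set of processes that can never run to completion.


The state is UNSAFE.
Key observation: the wall is type-B units: completing T_c, T_e brings the pool only to (6, 5, 2, 1), and all the rest need more.
A maximal execution: T_c, T_e — then nothing else fits. Walking it through:
  pool = (1, 1, 0, 0)
  T_c needs (1, 1, 0, 0) <= (1, 1, 0, 0) -> finishes; pool += (2, 2, 0, 0) = (3, 3, 0, 0)
  T_e needs (3, 3, 0, 0) <= (3, 3, 0, 0) -> finishes; pool += (3, 2, 2, 1) = (6, 5, 2, 1)
  blocked: T_b wants (8, 4, 0, 0), pool (6, 5, 2, 1) — not enough type-B units
  blocked: T_a wants (7, 3, 0, 2), pool (6, 5, 2, 1) — not enough type-B units and type-A units
  blocked: T_f wants (7, 2, 0, 3), pool (6, 5, 2, 1) — not enough type-B units and type-A units
Never able to finish: T_b, T_a and T_f.


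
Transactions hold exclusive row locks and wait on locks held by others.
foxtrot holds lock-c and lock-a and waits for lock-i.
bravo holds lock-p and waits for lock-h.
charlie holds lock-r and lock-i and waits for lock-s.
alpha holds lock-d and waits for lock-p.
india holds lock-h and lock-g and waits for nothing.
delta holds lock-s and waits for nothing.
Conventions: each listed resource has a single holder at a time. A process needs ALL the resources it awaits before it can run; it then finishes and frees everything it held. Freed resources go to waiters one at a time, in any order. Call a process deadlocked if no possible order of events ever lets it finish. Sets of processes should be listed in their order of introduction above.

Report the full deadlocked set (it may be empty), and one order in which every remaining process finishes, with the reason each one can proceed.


Nothing here is deadlocked.
Key observation: there is no circular wait here — follow any chain and it reaches a process that is free to run now.
A valid finishing order for the others: india, delta, bravo, charlie, alpha, foxtrot.
Walking it through:
  run india (it waits on nothing); releases lock-h and lock-g
  run delta (it waits on nothing); releases lock-s
  bravo waits on lock-h — all released -> runs and releases lock-p
  charlie waits on lock-s — all released -> runs and releases lock-r and lock-i
  alpha waits on lock-p — all released -> runs and releases lock-d
  foxtrot waits on lock-i — all released -> runs and releases lock-c and lock-a


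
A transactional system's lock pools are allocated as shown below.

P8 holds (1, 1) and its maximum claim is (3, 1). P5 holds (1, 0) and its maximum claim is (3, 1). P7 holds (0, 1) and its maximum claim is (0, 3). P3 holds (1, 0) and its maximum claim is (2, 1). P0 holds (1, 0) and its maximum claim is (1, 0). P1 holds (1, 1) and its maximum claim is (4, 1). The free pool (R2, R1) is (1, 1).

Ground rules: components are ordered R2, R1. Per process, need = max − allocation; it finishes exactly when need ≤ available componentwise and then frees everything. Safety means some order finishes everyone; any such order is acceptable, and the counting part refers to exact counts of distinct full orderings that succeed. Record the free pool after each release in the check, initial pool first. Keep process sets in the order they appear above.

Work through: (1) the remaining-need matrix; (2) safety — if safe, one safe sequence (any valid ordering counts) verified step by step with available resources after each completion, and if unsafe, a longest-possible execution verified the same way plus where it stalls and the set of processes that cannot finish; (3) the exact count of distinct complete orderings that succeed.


(1) Outstanding need per process (order R2, R1):
  P8: (2, 0)
  P5: (2, 1)
  P7: (0, 2)
  P3: (1, 1)
  P0: (0, 0)
  P1: (3, 0)
(2) The state is SAFE; one workable sequence: P0, P8, P5, P1, P3, P7.
Key observation: at P8 the run first touches a limit — (2, 0) against (2, 1), exact on a resource it actually requests.
Step-by-step check:
  pool = (1, 1)
  run P0 (needs (0, 0), free (1, 1)); after release of (1, 0) the pool is (2, 1)
  run P8 (needs (2, 0), free (2, 1)); after release of (1, 1) the pool is (3, 2)
  run P5 (needs (2, 1), free (3, 2)); after release of (1, 0) the pool is (4, 2)
  run P1 (needs (3, 0), free (4, 2)); after release of (1, 1) the pool is (5, 3)
  run P3 (needs (1, 1), free (5, 3)); after release of (1, 0) the pool is (6, 3)
  run P7 (needs (0, 2), free (6, 3)); after release of (0, 1) the pool is (6, 4)
(3) Exactly 112 of the possible complete orderings are safe sequences.


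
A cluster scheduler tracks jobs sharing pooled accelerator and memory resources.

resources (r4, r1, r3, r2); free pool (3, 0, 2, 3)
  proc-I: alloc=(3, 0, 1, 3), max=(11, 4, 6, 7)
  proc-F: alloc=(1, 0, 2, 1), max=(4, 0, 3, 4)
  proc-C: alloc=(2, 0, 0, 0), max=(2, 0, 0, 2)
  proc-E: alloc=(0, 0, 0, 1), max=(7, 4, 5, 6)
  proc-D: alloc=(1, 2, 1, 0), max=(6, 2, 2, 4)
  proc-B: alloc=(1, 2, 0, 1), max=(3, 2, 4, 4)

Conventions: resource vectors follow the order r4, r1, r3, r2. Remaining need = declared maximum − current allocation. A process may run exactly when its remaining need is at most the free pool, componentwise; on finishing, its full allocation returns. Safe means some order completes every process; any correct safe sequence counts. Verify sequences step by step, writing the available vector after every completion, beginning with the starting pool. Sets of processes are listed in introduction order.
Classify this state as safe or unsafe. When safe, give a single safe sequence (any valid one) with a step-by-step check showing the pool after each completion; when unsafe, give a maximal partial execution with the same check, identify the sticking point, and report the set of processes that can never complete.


SAFE. One safe sequence: proc-F, proc-B, proc-D, proc-C, proc-E, proc-I.
Key observation: proc-F marks the first exact bind of the order: its need (3, 0, 1, 3) fits the free (3, 0, 2, 3) with zero slack on a requested resource.
Verifying each step:
  pool = (3, 0, 2, 3)
  proc-F: need (3, 0, 1, 3) fits (3, 0, 2, 3); releases (1, 0, 2, 1), pool now (4, 0, 4, 4)
  proc-B: need (2, 0, 4, 3) fits (4, 0, 4, 4); releases (1, 2, 0, 1), pool now (5, 2, 4, 5)
  proc-D: need (5, 0, 1, 4) fits (5, 2, 4, 5); releases (1, 2, 1, 0), pool now (6, 4, 5, 5)
  proc-C: need (0, 0, 0, 2) fits (6, 4, 5, 5); releases (2, 0, 0, 0), pool now (8, 4, 5, 5)
  proc-E: need (7, 4, 5, 5) fits (8, 4, 5, 5); releases (0, 0, 0, 1), pool now (8, 4, 5, 6)
  proc-I: need (8, 4, 5, 4) fits (8, 4, 5, 6); releases (3, 0, 1, 3), pool now (11, 4, 6, 9)


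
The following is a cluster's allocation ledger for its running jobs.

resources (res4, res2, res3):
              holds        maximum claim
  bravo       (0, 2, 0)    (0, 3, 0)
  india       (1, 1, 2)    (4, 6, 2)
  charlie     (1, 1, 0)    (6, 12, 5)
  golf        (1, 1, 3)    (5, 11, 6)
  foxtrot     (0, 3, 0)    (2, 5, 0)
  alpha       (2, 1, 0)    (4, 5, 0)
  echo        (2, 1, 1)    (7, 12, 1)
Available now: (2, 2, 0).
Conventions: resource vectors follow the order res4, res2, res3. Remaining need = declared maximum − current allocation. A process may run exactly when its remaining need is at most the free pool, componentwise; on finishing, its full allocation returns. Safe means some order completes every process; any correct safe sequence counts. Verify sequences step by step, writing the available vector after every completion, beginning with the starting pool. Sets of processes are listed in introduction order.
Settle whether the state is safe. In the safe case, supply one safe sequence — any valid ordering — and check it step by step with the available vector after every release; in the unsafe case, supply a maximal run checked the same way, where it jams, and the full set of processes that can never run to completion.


The state is UNSAFE.
Key observation: the pool after foxtrot, bravo, alpha, india is (5, 9, 2); every surviving request exceeds it in res2, so progress ends there.
The run foxtrot, bravo, alpha, india cannot be extended any further. Check, step by step:
  pool = (2, 2, 0)
  foxtrot: need (2, 2, 0) fits (2, 2, 0); releases (0, 3, 0), pool now (2, 5, 0)
  bravo: need (0, 1, 0) fits (2, 5, 0); releases (0, 2, 0), pool now (2, 7, 0)
  alpha: need (2, 4, 0) fits (2, 7, 0); releases (2, 1, 0), pool now (4, 8, 0)
  india: need (3, 5, 0) fits (4, 8, 0); releases (1, 1, 2), pool now (5, 9, 2)
  charlie still needs (5, 11, 5) but only (5, 9, 2) is free — short on res2 and res3
  golf still needs (4, 10, 3) but only (5, 9, 2) is free — short on res2 and res3
  echo still needs (5, 11, 0) but only (5, 9, 2) is free — short on res2
Permanently blocked: charlie, golf and echo.


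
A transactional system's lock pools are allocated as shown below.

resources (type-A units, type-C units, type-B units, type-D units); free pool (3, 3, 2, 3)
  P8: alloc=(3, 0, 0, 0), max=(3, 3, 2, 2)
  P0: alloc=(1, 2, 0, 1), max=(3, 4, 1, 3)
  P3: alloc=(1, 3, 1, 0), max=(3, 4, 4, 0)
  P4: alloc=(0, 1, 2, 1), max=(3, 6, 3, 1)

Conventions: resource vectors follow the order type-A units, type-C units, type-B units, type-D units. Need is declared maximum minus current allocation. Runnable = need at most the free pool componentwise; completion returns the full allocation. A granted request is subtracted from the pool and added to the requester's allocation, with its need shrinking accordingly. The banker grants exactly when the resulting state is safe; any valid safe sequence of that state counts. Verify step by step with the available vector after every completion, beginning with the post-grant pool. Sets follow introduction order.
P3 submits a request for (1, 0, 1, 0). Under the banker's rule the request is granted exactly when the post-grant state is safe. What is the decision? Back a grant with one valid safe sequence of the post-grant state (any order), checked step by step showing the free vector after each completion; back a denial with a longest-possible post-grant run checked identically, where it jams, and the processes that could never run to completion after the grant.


GRANT. The post-grant state is safe; one safe sequence: P0, P4, P8, P3.
Key observation: with (2, 3, 1, 3) left after the transfer, P0 can run at once — the state stays safe.
Verifying the post-grant state step by step:
  pool = (2, 3, 1, 3)
  P0: need (2, 2, 1, 2) fits (2, 3, 1, 3); releases (1, 2, 0, 1), pool now (3, 5, 1, 4)
  P4: need (3, 5, 1, 0) fits (3, 5, 1, 4); releases (0, 1, 2, 1), pool now (3, 6, 3, 5)
  P8: need (0, 3, 2, 2) fits (3, 6, 3, 5); releases (3, 0, 0, 0), pool now (6, 6, 3, 5)
  P3: need (1, 1, 2, 0) fits (6, 6, 3, 5); releases (2, 3, 2, 0), pool now (8, 9, 5, 5)


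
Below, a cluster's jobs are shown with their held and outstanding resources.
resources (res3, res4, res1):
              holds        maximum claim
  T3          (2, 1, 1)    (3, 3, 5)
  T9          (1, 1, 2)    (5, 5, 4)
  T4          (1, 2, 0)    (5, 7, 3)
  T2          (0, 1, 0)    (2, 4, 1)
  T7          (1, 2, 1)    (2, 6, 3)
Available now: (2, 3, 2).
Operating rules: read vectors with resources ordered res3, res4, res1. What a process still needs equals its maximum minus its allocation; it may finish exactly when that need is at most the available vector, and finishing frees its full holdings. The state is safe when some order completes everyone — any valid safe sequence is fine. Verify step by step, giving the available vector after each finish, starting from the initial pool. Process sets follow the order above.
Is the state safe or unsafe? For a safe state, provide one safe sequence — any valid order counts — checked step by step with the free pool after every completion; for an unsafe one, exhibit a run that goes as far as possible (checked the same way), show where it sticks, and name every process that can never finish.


UNSAFE — no complete ordering exists.
Key observation: after T2, T7 the pool peaks at (3, 6, 3), and each blocked process is short somewhere: T3 on res1; T9 on res3; T4 on res3.
A maximal execution: T2, T7 — then nothing else fits. Verifying each step:
  pool = (2, 3, 2)
  T2 needs (2, 3, 1) <= (2, 3, 2) -> finishes; pool += (0, 1, 0) = (2, 4, 2)
  T7 needs (1, 4, 2) <= (2, 4, 2) -> finishes; pool += (1, 2, 1) = (3, 6, 3)
  T3 cannot run: need (1, 2, 4) vs free (3, 6, 3) (insufficient res1)
  T9 cannot run: need (4, 4, 2) vs free (3, 6, 3) (insufficient res3)
  T4 cannot run: need (4, 5, 3) vs free (3, 6, 3) (insufficient res3)
Processes that can never finish: T3, T9 and T4.


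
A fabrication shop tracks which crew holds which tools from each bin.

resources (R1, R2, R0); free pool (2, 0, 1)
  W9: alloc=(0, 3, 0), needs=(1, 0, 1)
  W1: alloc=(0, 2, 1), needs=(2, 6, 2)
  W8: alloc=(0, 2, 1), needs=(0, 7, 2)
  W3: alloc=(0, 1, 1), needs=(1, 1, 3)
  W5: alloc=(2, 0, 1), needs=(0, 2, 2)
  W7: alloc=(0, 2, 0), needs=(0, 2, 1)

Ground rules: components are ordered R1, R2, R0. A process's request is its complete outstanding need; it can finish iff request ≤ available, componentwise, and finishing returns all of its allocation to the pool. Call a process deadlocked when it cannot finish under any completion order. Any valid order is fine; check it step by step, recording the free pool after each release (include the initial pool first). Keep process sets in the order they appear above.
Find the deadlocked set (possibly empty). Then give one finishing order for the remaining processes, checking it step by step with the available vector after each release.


Deadlocked set: W1, W8, W3 and W5.
Key observation: once W9, W7 finish, the pool peaks at (2, 5, 1) — and every remaining process still needs more R0 than that.
The rest can finish in the order W9, W7. Verifying each step:
  pool = (2, 0, 1)
  W9: need (1, 0, 1) fits (2, 0, 1); releases (0, 3, 0), pool now (2, 3, 1)
  W7: need (0, 2, 1) fits (2, 3, 1); releases (0, 2, 0), pool now (2, 5, 1)
None of the blocked processes ever fits:
  blocked: W1 wants (2, 6, 2), pool (2, 5, 1) — not enough R2 and R0
  blocked: W8 wants (0, 7, 2), pool (2, 5, 1) — not enough R2 and R0
  blocked: W3 wants (1, 1, 3), pool (2, 5, 1) — not enough R0
  blocked: W5 wants (0, 2, 2), pool (2, 5, 1) — not enough R0


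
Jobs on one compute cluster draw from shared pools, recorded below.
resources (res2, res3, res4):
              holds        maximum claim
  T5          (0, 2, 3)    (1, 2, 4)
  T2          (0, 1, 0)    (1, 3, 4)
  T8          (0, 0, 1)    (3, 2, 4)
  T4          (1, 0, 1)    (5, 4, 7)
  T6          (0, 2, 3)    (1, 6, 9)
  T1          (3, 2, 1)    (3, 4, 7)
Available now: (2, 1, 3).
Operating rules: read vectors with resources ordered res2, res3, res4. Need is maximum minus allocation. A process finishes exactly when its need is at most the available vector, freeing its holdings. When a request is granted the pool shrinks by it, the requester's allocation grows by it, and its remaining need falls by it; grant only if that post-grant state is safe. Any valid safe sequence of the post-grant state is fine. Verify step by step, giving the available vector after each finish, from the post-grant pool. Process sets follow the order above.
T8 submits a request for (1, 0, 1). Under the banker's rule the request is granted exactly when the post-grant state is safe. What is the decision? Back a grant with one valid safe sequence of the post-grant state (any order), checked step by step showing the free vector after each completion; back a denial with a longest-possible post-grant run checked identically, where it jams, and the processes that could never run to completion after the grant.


DENY — the pretend-granted state is unsafe.
Key observation: after T5, T2 the pool peaks at (1, 4, 5), and each blocked process is short somewhere: T8 on res2; T4 on res2, res4; T6 on res4; T1 on res4.
On the post-grant state, T5, T2 is a maximal run — nothing extends it. Step-by-step check:
  pool = (1, 1, 2)
  T5 needs (1, 0, 1) <= (1, 1, 2) -> finishes; pool += (0, 2, 3) = (1, 3, 5)
  T2 needs (1, 2, 4) <= (1, 3, 5) -> finishes; pool += (0, 1, 0) = (1, 4, 5)
  T8 cannot run: need (2, 2, 2) vs free (1, 4, 5) (insufficient res2)
  T4 cannot run: need (4, 4, 6) vs free (1, 4, 5) (insufficient res2 and res4)
  T6 cannot run: need (1, 4, 6) vs free (1, 4, 5) (insufficient res4)
  T1 cannot run: need (0, 2, 6) vs free (1, 4, 5) (insufficient res4)
Post-grant, the permanently blocked set is T8, T4, T6 and T1.


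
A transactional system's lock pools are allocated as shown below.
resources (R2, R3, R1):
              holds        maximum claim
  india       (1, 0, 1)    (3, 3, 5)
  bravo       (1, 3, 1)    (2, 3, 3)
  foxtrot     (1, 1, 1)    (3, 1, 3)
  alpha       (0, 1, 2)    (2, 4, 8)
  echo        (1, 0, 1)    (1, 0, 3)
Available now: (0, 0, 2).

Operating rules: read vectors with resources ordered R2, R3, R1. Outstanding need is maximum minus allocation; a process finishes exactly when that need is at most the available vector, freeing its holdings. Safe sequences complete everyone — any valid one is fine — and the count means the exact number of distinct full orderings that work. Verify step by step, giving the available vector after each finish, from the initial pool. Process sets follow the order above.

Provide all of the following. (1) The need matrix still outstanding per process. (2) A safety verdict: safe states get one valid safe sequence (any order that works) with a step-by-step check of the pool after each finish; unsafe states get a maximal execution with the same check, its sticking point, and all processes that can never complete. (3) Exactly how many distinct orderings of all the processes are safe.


(1) Outstanding need per process (order R2, R3, R1):
  india: (2, 3, 4)
  bravo: (1, 0, 2)
  foxtrot: (2, 0, 2)
  alpha: (2, 3, 6)
  echo: (0, 0, 2)
(2) SAFE. One safe sequence: echo, bravo, india, foxtrot, alpha.
Key observation: echo is the earliest step where a requested resource binds exactly: need (0, 0, 2), pool (0, 0, 2) at its turn.
Verifying each step:
  pool = (0, 0, 2)
  echo needs (0, 0, 2) <= (0, 0, 2) -> finishes; pool += (1, 0, 1) = (1, 0, 3)
  bravo needs (1, 0, 2) <= (1, 0, 3) -> finishes; pool += (1, 3, 1) = (2, 3, 4)
  india needs (2, 3, 4) <= (2, 3, 4) -> finishes; pool += (1, 0, 1) = (3, 3, 5)
  foxtrot needs (2, 0, 2) <= (3, 3, 5) -> finishes; pool += (1, 1, 1) = (4, 4, 6)
  alpha needs (2, 3, 6) <= (4, 4, 6) -> finishes; pool += (0, 1, 2) = (4, 5, 8)
(3) The exact count: 2 of the possible complete orderings are safe sequences.


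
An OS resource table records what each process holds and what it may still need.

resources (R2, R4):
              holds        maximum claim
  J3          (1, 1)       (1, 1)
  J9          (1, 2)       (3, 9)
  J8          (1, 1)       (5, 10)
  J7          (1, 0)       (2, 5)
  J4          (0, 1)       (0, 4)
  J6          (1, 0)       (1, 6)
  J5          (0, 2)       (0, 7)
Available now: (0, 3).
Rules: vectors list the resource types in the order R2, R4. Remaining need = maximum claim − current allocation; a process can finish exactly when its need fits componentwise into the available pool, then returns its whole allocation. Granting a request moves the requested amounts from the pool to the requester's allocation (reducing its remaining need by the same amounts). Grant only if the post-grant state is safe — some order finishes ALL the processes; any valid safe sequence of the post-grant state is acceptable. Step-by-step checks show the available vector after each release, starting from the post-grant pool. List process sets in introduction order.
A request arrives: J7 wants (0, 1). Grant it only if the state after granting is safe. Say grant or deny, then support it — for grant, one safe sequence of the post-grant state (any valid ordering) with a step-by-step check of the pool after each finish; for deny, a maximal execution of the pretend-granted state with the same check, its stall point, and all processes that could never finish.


GRANT. The post-grant state is safe; one safe sequence: J3, J4, J7, J5, J9, J6, J8.
Key observation: the transfer keeps a workable pool ((0, 2)); J3 starts the safe sequence.
Check on the post-grant state, step by step:
  pool = (0, 2)
  run J3 (needs (0, 0), free (0, 2)); after release of (1, 1) the pool is (1, 3)
  run J4 (needs (0, 3), free (1, 3)); after release of (0, 1) the pool is (1, 4)
  run J7 (needs (1, 4), free (1, 4)); after release of (1, 1) the pool is (2, 5)
  run J5 (needs (0, 5), free (2, 5)); after release of (0, 2) the pool is (2, 7)
  run J9 (needs (2, 7), free (2, 7)); after release of (1, 2) the pool is (3, 9)
  run J6 (needs (0, 6), free (3, 9)); after release of (1, 0) the pool is (4, 9)
  run J8 (needs (4, 9), free (4, 9)); after release of (1, 1) the pool is (5, 10)


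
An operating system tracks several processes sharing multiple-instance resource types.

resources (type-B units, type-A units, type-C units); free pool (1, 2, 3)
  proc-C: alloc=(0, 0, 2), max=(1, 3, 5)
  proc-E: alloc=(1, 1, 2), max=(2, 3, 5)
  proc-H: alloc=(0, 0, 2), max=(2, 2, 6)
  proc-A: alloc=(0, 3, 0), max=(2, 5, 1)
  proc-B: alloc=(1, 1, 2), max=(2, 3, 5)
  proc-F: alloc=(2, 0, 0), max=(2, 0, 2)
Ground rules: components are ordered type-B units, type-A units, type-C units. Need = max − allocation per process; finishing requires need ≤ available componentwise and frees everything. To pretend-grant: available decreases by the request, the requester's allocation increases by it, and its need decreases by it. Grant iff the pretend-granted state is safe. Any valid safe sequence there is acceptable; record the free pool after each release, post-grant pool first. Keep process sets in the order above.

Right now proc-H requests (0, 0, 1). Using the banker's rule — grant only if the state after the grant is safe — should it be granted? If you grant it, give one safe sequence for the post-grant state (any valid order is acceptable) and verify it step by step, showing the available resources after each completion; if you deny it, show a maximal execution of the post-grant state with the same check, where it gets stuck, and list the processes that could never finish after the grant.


DENY. Granting would leave the state unsafe.
Key observation: the wall is type-C units: completing proc-F, proc-A brings the pool only to (3, 5, 2), and all the rest need more.
Pretend the grant happened; the run proc-F, proc-A goes as far as possible. Walking it through:
  pool = (1, 2, 2)
  proc-F: need (0, 0, 2) fits (1, 2, 2); releases (2, 0, 0), pool now (3, 2, 2)
  proc-A: need (2, 2, 1) fits (3, 2, 2); releases (0, 3, 0), pool now (3, 5, 2)
  proc-C cannot run: need (1, 3, 3) vs free (3, 5, 2) (insufficient type-C units)
  proc-E cannot run: need (1, 2, 3) vs free (3, 5, 2) (insufficient type-C units)
  proc-H cannot run: need (2, 2, 3) vs free (3, 5, 2) (insufficient type-C units)
  proc-B cannot run: need (1, 2, 3) vs free (3, 5, 2) (insufficient type-C units)
Had the request been granted, proc-C, proc-E, proc-H and proc-B could never finish.
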